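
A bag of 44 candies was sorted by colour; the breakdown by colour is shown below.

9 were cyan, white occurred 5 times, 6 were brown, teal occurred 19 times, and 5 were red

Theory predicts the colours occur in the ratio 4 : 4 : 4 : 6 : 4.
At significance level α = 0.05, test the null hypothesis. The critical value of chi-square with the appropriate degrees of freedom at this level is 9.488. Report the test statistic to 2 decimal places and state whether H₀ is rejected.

6.96; do not reject

Ratio total = 22. Expected counts: 44×4/22 = 8, 44×4/22 = 8, 44×4/22 = 8, 44×6/22 = 12, 44×4/22 = 8.
cat         O        E   (O−E)²/E
cyan        9        8      0.125
white       5        8      1.125
brown       6        8      0.500
teal       19       12      4.083
red         5        8      1.125
Sum = 6.96
df = 4. Since 6.96 < 9.488, we do not reject H₀.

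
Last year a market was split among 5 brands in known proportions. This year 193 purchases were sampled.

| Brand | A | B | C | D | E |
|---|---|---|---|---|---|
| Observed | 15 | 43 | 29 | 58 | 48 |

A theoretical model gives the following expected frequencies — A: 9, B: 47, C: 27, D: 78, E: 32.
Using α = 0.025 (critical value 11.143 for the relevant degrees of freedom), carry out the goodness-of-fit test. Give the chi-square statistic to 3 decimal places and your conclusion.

17.617; reject

χ² = (15−9)²/9 + (43−47)²/47 + (29−27)²/27 + (58−78)²/78 + (48−32)²/32
   = 4.0000 + 0.3404 + 0.1481 + 5.1282 + 8.0000
Sum = 17.617
df = 4. Since 17.617 > 11.143, we reject H₀.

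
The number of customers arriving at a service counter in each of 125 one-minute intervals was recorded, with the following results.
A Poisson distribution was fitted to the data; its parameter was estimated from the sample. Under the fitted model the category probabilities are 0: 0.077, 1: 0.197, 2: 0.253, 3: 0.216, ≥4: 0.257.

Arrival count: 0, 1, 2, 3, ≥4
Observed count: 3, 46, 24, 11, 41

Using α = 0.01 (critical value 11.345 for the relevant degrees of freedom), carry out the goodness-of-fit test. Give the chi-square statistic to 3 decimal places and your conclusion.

Expected counts E_i = n·p_i: 125×0.077 = 9.625, 125×0.197 = 24.625, 125×0.253 = 31.625, 125×0.216 = 27, 125×0.257 = 32.125.
cat         O        E   (O−E)²/E
0           3    9.625     4.5601
1          46   24.625    18.5539
2          24   31.625     1.8384
3          11       27     9.4815
≥4         41   32.125     2.4518
Sum = 36.886
df = 3. Since 36.886 > 11.345, we reject H₀.

36.886; reject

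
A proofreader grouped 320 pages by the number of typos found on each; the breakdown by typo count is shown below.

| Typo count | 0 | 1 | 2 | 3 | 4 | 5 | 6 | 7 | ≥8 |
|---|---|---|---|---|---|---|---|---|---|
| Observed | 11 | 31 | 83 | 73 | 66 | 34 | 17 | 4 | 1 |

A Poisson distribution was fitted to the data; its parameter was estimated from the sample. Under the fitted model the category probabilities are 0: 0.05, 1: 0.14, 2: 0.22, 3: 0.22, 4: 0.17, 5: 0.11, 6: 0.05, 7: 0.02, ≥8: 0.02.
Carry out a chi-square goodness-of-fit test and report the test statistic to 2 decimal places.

Expected counts E_i = n·p_i: 320×0.05 = 16, 320×0.14 = 44.8, 320×0.22 = 70.4, 320×0.22 = 70.4, 320×0.17 = 54.4, 320×0.11 = 35.2, 320×0.05 = 16, 320×0.02 = 6.4, 320×0.02 = 6.4.
0: (11 − 16)²/16 = 25/16 = 1.563
1: (31 − 44.8)²/44.8 = 190.44/44.8 = 4.251
2: (83 − 70.4)²/70.4 = 158.76/70.4 = 2.255
3: (73 − 70.4)²/70.4 = 6.76/70.4 = 0.096
4: (66 − 54.4)²/54.4 = 134.56/54.4 = 2.474
5: (34 − 35.2)²/35.2 = 1.44/35.2 = 0.041
6: (17 − 16)²/16 = 1/16 = 0.063
7: (4 − 6.4)²/6.4 = 5.76/6.4 = 0.900
≥8: (1 − 6.4)²/6.4 = 29.16/6.4 = 4.556
Sum = 16.20

16.20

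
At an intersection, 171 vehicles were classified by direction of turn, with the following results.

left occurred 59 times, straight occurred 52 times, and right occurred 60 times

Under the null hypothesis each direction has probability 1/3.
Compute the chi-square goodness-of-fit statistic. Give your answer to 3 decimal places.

Under H₀ each category has probability 1/3, so each expected count is 171/3 = 57.
χ² = (59−57)²/57 + (52−57)²/57 + (60−57)²/57
   = 0.0702 + 0.4386 + 0.1579
Sum = 0.667

0.667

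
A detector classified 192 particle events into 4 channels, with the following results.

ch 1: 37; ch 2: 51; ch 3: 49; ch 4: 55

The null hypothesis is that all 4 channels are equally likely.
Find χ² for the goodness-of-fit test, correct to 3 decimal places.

3.750

Under H₀ each category has probability 1/4, so each expected count is 192/4 = 48.
χ² = (37−48)²/48 + (51−48)²/48 + (49−48)²/48 + (55−48)²/48
   = 2.5208 + 0.1875 + 0.0208 + 1.0208
Sum = 3.750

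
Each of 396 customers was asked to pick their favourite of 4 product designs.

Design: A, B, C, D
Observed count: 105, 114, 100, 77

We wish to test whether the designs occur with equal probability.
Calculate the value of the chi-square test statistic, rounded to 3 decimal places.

7.535

Under H₀ each category has probability 1/4, so each expected count is 396/4 = 99.
cat         O        E   (O−E)²/E
A         105       99     0.3636
B         114       99     2.2727
C         100       99     0.0101
D          77       99     4.8889
Sum = 7.535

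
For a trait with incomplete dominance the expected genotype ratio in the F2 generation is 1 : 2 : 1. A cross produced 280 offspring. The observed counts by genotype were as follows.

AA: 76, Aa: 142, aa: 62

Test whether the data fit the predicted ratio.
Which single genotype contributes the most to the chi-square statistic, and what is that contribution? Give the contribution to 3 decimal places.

aa, 0.914

Ratio total = 4. Expected counts: 280×1/4 = 70, 280×2/4 = 140, 280×1/4 = 70.
χ² = (76−70)²/70 + (142−140)²/140 + (62−70)²/70
   = 0.5143 + 0.0286 + 0.9143
The largest term is for aa: 0.914.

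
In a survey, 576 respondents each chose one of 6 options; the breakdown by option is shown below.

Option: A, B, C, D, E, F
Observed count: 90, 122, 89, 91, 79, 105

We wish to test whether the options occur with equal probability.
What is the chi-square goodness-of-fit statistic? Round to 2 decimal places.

Expected count for each of the 6 categories: 576/6 = 96.
χ² = (90−96)²/96 + (122−96)²/96 + (89−96)²/96 + (91−96)²/96 + (79−96)²/96 + (105−96)²/96
   = 0.375 + 7.042 + 0.510 + 0.260 + 3.010 + 0.844
Sum = 12.04

12.04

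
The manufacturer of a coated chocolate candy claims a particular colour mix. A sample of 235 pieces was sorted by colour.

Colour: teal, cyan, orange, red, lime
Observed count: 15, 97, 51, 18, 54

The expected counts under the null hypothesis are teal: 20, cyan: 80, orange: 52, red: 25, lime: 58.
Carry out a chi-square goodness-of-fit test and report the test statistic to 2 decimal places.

teal: (15 − 20)²/20 = 25/20 = 1.250
cyan: (97 − 80)²/80 = 289/80 = 3.613
orange: (51 − 52)²/52 = 1/52 = 0.019
red: (18 − 25)²/25 = 49/25 = 1.960
lime: (54 − 58)²/58 = 16/58 = 0.276
Sum = 7.12

7.12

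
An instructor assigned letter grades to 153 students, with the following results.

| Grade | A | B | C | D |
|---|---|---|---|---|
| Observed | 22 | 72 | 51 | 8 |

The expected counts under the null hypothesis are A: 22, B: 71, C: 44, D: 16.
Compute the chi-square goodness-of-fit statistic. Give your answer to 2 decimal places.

cat         O        E   (O−E)²/E
A          22       22      0.000
B          72       71      0.014
C          51       44      1.114
D           8       16      4.000
Sum = 5.13

5.13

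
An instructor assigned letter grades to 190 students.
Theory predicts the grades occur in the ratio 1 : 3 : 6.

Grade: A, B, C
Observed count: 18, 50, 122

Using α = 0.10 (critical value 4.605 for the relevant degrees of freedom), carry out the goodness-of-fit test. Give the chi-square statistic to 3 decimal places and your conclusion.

Ratio total = 10. Expected counts: 190×1/10 = 19, 190×3/10 = 57, 190×6/10 = 114.
cat         O        E   (O−E)²/E
A          18       19     0.0526
B          50       57     0.8596
C         122      114     0.5614
Sum = 1.474
df = 2. Since 1.474 < 4.605, we do not reject H₀.

1.474; do not reject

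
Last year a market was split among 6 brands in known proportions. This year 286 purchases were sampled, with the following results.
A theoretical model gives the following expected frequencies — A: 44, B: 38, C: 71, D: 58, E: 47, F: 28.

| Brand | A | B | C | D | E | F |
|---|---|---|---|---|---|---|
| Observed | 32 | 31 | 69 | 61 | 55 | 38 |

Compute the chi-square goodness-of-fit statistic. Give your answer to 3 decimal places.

9.707

A: (32 − 44)²/44 = 144/44 = 3.2727
B: (31 − 38)²/38 = 49/38 = 1.2895
C: (69 − 71)²/71 = 4/71 = 0.0563
D: (61 − 58)²/58 = 9/58 = 0.1552
E: (55 − 47)²/47 = 64/47 = 1.3617
F: (38 − 28)²/28 = 100/28 = 3.5714
Sum = 9.707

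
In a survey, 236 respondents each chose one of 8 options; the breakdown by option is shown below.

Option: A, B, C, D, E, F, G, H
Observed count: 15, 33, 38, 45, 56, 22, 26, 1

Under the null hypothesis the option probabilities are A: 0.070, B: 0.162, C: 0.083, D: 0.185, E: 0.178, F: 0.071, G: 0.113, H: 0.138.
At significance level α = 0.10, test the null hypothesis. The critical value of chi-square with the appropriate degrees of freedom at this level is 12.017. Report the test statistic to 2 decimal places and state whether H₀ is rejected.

55.12; reject

Expected counts E_i = n·p_i: 236×0.070 = 16.52, 236×0.162 = 38.232, 236×0.083 = 19.588, 236×0.185 = 43.66, 236×0.178 = 42.008, 236×0.071 = 16.756, 236×0.113 = 26.668, 236×0.138 = 32.568.
cat         O        E   (O−E)²/E
A          15    16.52      0.140
B          33   38.232      0.716
C          38   19.588     17.307
D          45    43.66      0.041
E          56   42.008      4.660
F          22   16.756      1.641
G          26   26.668      0.017
H           1   32.568     30.599
Sum = 55.12
df = 7. Since 55.12 > 12.017, we reject H₀.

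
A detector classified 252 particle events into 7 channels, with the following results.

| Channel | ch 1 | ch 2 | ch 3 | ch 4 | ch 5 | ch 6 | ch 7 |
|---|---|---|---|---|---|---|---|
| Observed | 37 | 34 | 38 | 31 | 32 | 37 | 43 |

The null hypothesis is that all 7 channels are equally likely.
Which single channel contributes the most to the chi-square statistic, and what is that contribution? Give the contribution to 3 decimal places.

ch 7, 1.361

Expected count for each of the 7 categories: 252/7 = 36.
χ² = (37−36)²/36 + (34−36)²/36 + (38−36)²/36 + (31−36)²/36 + (32−36)²/36 + (37−36)²/36 + (43−36)²/36
   = 0.0278 + 0.1111 + 0.1111 + 0.6944 + 0.4444 + 0.0278 + 1.3611
The largest term is for ch 7: 1.361.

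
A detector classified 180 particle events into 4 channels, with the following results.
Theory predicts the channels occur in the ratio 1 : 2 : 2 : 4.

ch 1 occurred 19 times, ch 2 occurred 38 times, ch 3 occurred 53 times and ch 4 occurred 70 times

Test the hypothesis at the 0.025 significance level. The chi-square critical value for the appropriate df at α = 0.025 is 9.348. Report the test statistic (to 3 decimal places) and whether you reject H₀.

Ratio total = 9. Expected counts: 180×1/9 = 20, 180×2/9 = 40, 180×2/9 = 40, 180×4/9 = 80.
ch 1: (19 − 20)²/20 = 1/20 = 0.0500
ch 2: (38 − 40)²/40 = 4/40 = 0.1000
ch 3: (53 − 40)²/40 = 169/40 = 4.2250
ch 4: (70 − 80)²/80 = 100/80 = 1.2500
Sum = 5.625
df = 3. Since 5.625 < 9.348, we do not reject H₀.

5.625; do not reject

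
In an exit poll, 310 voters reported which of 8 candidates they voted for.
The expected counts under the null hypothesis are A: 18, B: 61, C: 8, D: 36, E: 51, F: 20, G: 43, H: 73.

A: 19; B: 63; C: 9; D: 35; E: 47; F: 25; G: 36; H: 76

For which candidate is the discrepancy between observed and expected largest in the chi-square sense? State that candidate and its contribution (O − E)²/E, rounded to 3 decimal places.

cat         O        E   (O−E)²/E
A          19       18     0.0556
B          63       61     0.0656
C           9        8     0.1250
D          35       36     0.0278
E          47       51     0.3137
F          25       20     1.2500
G          36       43     1.1395
H          76       73     0.1233
The largest term is for F: 1.250.

F, 1.250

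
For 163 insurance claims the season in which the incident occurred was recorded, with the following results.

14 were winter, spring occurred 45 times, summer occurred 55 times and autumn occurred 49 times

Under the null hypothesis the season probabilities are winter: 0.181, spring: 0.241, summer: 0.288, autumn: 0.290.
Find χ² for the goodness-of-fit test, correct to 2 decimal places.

Expected counts E_i = n·p_i: 163×0.181 = 29.503, 163×0.241 = 39.283, 163×0.288 = 46.944, 163×0.290 = 47.27.
χ² = (14−29.503)²/29.503 + (45−39.283)²/39.283 + (55−46.944)²/46.944 + (49−47.27)²/47.27
   = 8.146 + 0.832 + 1.382 + 0.063
Sum = 10.42

10.42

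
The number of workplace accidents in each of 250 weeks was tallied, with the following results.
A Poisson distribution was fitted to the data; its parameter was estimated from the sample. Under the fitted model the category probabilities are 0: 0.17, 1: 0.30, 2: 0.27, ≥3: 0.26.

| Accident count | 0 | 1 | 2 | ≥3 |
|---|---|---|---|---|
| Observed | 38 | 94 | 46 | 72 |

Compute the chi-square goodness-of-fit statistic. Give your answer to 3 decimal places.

12.892

Expected counts E_i = n·p_i: 250×0.17 = 42.5, 250×0.30 = 75, 250×0.27 = 67.5, 250×0.26 = 65.
cat         O        E   (O−E)²/E
0          38     42.5     0.4765
1          94       75     4.8133
2          46     67.5     6.8481
≥3         72       65     0.7538
Sum = 12.892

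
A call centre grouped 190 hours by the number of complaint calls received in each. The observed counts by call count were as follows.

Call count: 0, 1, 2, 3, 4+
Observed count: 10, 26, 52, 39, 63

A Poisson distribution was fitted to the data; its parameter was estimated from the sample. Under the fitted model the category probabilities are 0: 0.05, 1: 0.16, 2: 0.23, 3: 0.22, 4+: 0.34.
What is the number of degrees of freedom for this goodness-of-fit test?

There are k = 5 categories and 1 parameter estimated from the data, so df = 5 − 1 − 1 = 3.

3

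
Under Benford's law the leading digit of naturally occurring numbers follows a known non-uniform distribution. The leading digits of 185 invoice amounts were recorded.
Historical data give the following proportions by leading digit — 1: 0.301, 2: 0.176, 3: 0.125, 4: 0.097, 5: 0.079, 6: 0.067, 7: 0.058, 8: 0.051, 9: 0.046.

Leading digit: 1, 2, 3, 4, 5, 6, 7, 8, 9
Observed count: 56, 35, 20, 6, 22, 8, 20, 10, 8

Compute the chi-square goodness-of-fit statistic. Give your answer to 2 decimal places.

Expected counts E_i = n·p_i: 185×0.301 = 55.685, 185×0.176 = 32.56, 185×0.125 = 23.125, 185×0.097 = 17.945, 185×0.079 = 14.615, 185×0.067 = 12.395, 185×0.058 = 10.73, 185×0.051 = 9.435, 185×0.046 = 8.51.
χ² = (56−55.685)²/55.685 + (35−32.56)²/32.56 + (20−23.125)²/23.125 + (6−17.945)²/17.945 + (22−14.615)²/14.615 + (8−12.395)²/12.395 + (20−10.73)²/10.73 + (10−9.435)²/9.435 + (8−8.51)²/8.51
   = 0.002 + 0.183 + 0.422 + 7.951 + 3.732 + 1.558 + 8.009 + 0.034 + 0.031
Sum = 21.92

21.92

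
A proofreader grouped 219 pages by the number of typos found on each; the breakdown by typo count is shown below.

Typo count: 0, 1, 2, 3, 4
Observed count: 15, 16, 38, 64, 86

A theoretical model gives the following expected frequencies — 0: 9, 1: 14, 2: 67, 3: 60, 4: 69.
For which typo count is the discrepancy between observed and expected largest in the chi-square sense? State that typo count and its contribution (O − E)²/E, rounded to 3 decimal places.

2, 12.552

χ² = (15−9)²/9 + (16−14)²/14 + (38−67)²/67 + (64−60)²/60 + (86−69)²/69
   = 4.0000 + 0.2857 + 12.5522 + 0.2667 + 4.1884
The largest term is for 2: 12.552.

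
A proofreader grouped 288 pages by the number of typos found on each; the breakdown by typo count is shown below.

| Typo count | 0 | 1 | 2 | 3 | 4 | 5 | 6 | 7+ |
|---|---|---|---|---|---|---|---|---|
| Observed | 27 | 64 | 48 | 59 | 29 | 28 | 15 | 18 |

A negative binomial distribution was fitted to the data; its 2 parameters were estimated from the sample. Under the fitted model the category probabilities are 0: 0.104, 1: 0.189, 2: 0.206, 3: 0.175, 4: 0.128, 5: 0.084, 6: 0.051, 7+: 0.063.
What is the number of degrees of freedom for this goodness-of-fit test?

5

There are k = 8 categories and 2 parameters estimated from the data, so df = 8 − 1 − 2 = 5.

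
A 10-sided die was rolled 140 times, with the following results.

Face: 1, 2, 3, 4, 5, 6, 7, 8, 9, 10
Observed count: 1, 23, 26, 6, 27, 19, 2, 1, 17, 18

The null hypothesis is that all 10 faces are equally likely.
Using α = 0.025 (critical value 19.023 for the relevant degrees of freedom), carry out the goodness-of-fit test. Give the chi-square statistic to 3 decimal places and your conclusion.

70.714; reject

Expected count for each of the 10 categories: 140/10 = 14.
χ² = (1−14)²/14 + (23−14)²/14 + (26−14)²/14 + (6−14)²/14 + (27−14)²/14 + (19−14)²/14 + (2−14)²/14 + (1−14)²/14 + (17−14)²/14 + (18−14)²/14
   = 12.0714 + 5.7857 + 10.2857 + 4.5714 + 12.0714 + 1.7857 + 10.2857 + 12.0714 + 0.6429 + 1.1429
Sum = 70.714
df = 9. Since 70.714 > 19.023, we reject H₀.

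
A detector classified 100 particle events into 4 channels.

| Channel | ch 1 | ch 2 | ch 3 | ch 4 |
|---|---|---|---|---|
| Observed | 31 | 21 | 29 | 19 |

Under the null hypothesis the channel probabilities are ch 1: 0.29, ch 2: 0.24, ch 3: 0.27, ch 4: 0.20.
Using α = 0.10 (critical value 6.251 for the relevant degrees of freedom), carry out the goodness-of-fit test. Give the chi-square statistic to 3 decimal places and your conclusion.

0.711; do not reject

Expected counts E_i = n·p_i: 100×0.29 = 29, 100×0.24 = 24, 100×0.27 = 27, 100×0.20 = 20.
cat         O        E   (O−E)²/E
ch 1       31       29     0.1379
ch 2       21       24     0.3750
ch 3       29       27     0.1481
ch 4       19       20     0.0500
Sum = 0.711
df = 3. Since 0.711 < 6.251, we do not reject H₀.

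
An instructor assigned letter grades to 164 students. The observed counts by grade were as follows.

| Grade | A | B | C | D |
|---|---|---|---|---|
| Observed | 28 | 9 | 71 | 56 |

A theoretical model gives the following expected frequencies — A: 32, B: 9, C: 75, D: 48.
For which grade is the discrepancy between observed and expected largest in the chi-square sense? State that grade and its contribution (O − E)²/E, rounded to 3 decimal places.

χ² = (28−32)²/32 + (9−9)²/9 + (71−75)²/75 + (56−48)²/48
   = 0.5000 + 0.0000 + 0.2133 + 1.3333
The largest term is for D: 1.333.

D, 1.333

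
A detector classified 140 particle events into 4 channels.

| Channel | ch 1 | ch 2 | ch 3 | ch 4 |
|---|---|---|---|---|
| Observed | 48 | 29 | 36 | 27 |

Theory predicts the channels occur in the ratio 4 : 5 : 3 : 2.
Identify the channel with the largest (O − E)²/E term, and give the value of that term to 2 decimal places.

Ratio total = 14. Expected counts: 140×4/14 = 40, 140×5/14 = 50, 140×3/14 = 30, 140×2/14 = 20.
χ² = (48−40)²/40 + (29−50)²/50 + (36−30)²/30 + (27−20)²/20
   = 1.600 + 8.820 + 1.200 + 2.450
The largest term is for ch 2: 8.82.

ch 2, 8.82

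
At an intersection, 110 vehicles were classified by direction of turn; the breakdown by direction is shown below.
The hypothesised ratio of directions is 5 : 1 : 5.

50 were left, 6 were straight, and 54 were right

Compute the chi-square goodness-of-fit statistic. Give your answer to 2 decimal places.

1.92

Ratio total = 11. Expected counts: 110×5/11 = 50, 110×1/11 = 10, 110×5/11 = 50.
cat           O        E   (O−E)²/E
left         50       50      0.000
straight      6       10      1.600
right        54       50      0.320
Sum = 1.92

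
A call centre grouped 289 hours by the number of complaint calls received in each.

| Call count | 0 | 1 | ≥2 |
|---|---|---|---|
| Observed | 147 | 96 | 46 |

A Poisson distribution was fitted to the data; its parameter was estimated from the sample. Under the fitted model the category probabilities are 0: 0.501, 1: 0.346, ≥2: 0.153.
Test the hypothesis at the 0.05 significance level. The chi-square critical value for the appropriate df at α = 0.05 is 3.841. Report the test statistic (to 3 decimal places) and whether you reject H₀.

Expected counts E_i = n·p_i: 289×0.501 = 144.789, 289×0.346 = 99.994, 289×0.153 = 44.217.
cat         O        E   (O−E)²/E
0         147  144.789     0.0338
1          96   99.994     0.1595
≥2         46   44.217     0.0719
Sum = 0.265
df = 1. Since 0.265 < 3.841, we do not reject H₀.

0.265; do not reject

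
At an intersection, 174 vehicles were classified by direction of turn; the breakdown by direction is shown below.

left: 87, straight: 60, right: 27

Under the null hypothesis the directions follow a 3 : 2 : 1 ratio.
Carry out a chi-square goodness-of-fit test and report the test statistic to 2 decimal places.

Ratio total = 6. Expected counts: 174×3/6 = 87, 174×2/6 = 58, 174×1/6 = 29.
cat           O        E   (O−E)²/E
left         87       87      0.000
straight     60       58      0.069
right        27       29      0.138
Sum = 0.21

0.21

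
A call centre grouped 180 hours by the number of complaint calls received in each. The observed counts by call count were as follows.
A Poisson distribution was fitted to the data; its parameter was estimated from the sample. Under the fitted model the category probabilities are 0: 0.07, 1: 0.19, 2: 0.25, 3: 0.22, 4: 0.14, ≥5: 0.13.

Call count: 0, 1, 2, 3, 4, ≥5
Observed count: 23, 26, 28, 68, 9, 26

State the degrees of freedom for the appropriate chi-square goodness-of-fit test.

4

There are k = 6 categories and 1 parameter estimated from the data, so df = 6 − 1 − 1 = 4.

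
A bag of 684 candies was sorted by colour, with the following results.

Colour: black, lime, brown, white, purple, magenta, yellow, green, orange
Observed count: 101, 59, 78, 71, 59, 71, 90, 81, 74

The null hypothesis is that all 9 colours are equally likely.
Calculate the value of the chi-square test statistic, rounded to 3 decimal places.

19.500

Expected count for each of the 9 categories: 684/9 = 76.
black: (101 − 76)²/76 = 625/76 = 8.2237
lime: (59 − 76)²/76 = 289/76 = 3.8026
brown: (78 − 76)²/76 = 4/76 = 0.0526
white: (71 − 76)²/76 = 25/76 = 0.3289
purple: (59 − 76)²/76 = 289/76 = 3.8026
magenta: (71 − 76)²/76 = 25/76 = 0.3289
yellow: (90 − 76)²/76 = 196/76 = 2.5789
green: (81 − 76)²/76 = 25/76 = 0.3289
orange: (74 − 76)²/76 = 4/76 = 0.0526
Sum = 19.500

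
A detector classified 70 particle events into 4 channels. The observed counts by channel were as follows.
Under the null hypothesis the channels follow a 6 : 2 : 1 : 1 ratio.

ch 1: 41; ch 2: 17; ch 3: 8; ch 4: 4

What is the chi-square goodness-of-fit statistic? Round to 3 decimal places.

2.095

Ratio total = 10. Expected counts: 70×6/10 = 42, 70×2/10 = 14, 70×1/10 = 7, 70×1/10 = 7.
cat         O        E   (O−E)²/E
ch 1       41       42     0.0238
ch 2       17       14     0.6429
ch 3        8        7     0.1429
ch 4        4        7     1.2857
Sum = 2.095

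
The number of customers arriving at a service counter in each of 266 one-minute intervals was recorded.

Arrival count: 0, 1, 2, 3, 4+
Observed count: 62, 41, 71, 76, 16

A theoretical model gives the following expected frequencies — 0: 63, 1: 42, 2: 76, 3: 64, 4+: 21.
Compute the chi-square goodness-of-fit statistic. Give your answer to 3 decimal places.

cat         O        E   (O−E)²/E
0          62       63     0.0159
1          41       42     0.0238
2          71       76     0.3289
3          76       64     2.2500
4+         16       21     1.1905
Sum = 3.809

3.809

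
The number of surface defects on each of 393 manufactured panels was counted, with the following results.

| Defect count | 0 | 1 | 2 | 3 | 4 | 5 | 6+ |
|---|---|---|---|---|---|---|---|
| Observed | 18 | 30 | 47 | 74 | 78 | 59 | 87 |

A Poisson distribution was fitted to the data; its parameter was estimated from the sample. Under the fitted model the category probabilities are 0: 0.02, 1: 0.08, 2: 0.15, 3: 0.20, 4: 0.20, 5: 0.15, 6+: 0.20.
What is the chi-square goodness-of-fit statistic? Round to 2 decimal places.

Expected counts E_i = n·p_i: 393×0.02 = 7.86, 393×0.08 = 31.44, 393×0.15 = 58.95, 393×0.20 = 78.6, 393×0.20 = 78.6, 393×0.15 = 58.95, 393×0.20 = 78.6.
cat         O        E   (O−E)²/E
0          18     7.86     13.081
1          30    31.44      0.066
2          47    58.95      2.422
3          74     78.6      0.269
4          78     78.6      0.005
5          59    58.95      0.000
6+         87     78.6      0.898
Sum = 16.74

16.74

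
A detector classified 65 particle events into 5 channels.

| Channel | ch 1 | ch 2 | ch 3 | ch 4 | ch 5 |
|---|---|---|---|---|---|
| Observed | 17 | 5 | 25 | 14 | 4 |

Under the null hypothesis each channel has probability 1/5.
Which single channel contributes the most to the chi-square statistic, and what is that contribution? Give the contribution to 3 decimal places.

ch 3, 11.077

Expected count for each of the 5 categories: 65/5 = 13.
ch 1: (17 − 13)²/13 = 16/13 = 1.2308
ch 2: (5 − 13)²/13 = 64/13 = 4.9231
ch 3: (25 − 13)²/13 = 144/13 = 11.0769
ch 4: (14 − 13)²/13 = 1/13 = 0.0769
ch 5: (4 − 13)²/13 = 81/13 = 6.2308
The largest term is for ch 3: 11.077.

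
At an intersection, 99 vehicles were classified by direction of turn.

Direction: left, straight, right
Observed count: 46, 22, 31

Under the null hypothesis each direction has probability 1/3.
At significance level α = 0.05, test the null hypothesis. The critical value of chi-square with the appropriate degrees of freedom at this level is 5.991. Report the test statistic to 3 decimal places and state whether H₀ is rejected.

8.909; reject

Expected count for each of the 3 categories: 99/3 = 33.
left: (46 − 33)²/33 = 169/33 = 5.1212
straight: (22 − 33)²/33 = 121/33 = 3.6667
right: (31 − 33)²/33 = 4/33 = 0.1212
Sum = 8.909
df = 2. Since 8.909 > 5.991, we reject H₀.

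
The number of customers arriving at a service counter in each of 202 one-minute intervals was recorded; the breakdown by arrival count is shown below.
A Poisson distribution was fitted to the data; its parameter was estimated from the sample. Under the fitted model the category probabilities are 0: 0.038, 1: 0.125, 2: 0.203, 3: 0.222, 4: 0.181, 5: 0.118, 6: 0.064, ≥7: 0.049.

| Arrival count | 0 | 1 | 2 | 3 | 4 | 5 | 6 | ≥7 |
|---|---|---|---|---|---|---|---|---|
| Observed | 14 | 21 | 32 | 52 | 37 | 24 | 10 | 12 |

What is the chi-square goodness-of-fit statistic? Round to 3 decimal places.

10.161

Expected counts E_i = n·p_i: 202×0.038 = 7.676, 202×0.125 = 25.25, 202×0.203 = 41.006, 202×0.222 = 44.844, 202×0.181 = 36.562, 202×0.118 = 23.836, 202×0.064 = 12.928, 202×0.049 = 9.898.
cat         O        E   (O−E)²/E
0          14    7.676     5.2101
1          21    25.25     0.7153
2          32   41.006     1.9780
3          52   44.844     1.1419
4          37   36.562     0.0052
5          24   23.836     0.0011
6          10   12.928     0.6631
≥7         12    9.898     0.4464
Sum = 10.161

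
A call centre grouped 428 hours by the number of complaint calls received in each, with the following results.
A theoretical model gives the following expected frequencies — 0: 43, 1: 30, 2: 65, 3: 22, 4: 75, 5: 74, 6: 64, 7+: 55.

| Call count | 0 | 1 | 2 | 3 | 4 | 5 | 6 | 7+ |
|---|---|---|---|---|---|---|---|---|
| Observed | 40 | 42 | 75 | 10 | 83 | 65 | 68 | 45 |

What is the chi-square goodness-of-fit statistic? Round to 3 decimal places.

0: (40 − 43)²/43 = 9/43 = 0.2093
1: (42 − 30)²/30 = 144/30 = 4.8000
2: (75 − 65)²/65 = 100/65 = 1.5385
3: (10 − 22)²/22 = 144/22 = 6.5455
4: (83 − 75)²/75 = 64/75 = 0.8533
5: (65 − 74)²/74 = 81/74 = 1.0946
6: (68 − 64)²/64 = 16/64 = 0.2500
7+: (45 − 55)²/55 = 100/55 = 1.8182
Sum = 17.109

17.109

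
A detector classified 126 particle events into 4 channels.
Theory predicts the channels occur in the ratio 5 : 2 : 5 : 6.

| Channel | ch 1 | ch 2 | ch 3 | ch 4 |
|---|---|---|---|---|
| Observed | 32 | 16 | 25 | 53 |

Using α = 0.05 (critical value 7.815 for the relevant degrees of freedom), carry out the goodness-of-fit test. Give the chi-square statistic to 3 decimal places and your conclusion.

Ratio total = 18. Expected counts: 126×5/18 = 35, 126×2/18 = 14, 126×5/18 = 35, 126×6/18 = 42.
ch 1: (32 − 35)²/35 = 9/35 = 0.2571
ch 2: (16 − 14)²/14 = 4/14 = 0.2857
ch 3: (25 − 35)²/35 = 100/35 = 2.8571
ch 4: (53 − 42)²/42 = 121/42 = 2.8810
Sum = 6.281
df = 3. Since 6.281 < 7.815, we do not reject H₀.

6.281; do not reject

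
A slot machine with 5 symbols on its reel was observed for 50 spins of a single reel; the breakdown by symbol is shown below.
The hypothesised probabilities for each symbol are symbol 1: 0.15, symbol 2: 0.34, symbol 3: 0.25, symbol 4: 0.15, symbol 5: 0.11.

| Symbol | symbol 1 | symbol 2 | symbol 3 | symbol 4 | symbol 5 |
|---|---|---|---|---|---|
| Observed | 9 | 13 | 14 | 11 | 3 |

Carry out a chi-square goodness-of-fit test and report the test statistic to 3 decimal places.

4.191

Expected counts E_i = n·p_i: 50×0.15 = 7.5, 50×0.34 = 17, 50×0.25 = 12.5, 50×0.15 = 7.5, 50×0.11 = 5.5.
symbol 1: (9 − 7.5)²/7.5 = 2.25/7.5 = 0.3000
symbol 2: (13 − 17)²/17 = 16/17 = 0.9412
symbol 3: (14 − 12.5)²/12.5 = 2.25/12.5 = 0.1800
symbol 4: (11 − 7.5)²/7.5 = 12.25/7.5 = 1.6333
symbol 5: (3 − 5.5)²/5.5 = 6.25/5.5 = 1.1364
Sum = 4.191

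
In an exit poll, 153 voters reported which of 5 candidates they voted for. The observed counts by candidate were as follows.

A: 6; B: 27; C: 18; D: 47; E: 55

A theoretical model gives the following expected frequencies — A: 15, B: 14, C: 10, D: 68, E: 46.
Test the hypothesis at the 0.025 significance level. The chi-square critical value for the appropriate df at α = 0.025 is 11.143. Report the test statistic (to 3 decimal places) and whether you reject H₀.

32.118; reject

χ² = (6−15)²/15 + (27−14)²/14 + (18−10)²/10 + (47−68)²/68 + (55−46)²/46
   = 5.4000 + 12.0714 + 6.4000 + 6.4853 + 1.7609
Sum = 32.118
df = 4. Since 32.118 > 11.143, we reject H₀.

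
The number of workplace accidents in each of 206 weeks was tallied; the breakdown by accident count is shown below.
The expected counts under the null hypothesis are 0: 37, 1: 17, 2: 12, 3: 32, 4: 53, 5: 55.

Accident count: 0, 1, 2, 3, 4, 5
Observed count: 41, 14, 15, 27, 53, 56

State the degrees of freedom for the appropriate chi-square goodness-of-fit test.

There are k = 6 categories and no parameters were estimated from the data, so df = 6 − 1 = 5.

5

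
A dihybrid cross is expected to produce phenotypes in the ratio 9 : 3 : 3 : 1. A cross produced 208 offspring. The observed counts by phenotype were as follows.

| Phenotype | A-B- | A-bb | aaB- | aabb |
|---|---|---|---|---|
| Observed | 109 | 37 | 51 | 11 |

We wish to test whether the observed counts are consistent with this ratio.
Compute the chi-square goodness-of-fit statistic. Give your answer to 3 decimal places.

4.650

Ratio total = 16. Expected counts: 208×9/16 = 117, 208×3/16 = 39, 208×3/16 = 39, 208×1/16 = 13.
cat         O        E   (O−E)²/E
A-B-      109      117     0.5470
A-bb       37       39     0.1026
aaB-       51       39     3.6923
aabb       11       13     0.3077
Sum = 4.650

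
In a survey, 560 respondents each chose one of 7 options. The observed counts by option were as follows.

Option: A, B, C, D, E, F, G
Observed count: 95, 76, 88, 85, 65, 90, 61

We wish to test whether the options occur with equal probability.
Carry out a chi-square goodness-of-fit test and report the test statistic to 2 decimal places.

Under H₀ each category has probability 1/7, so each expected count is 560/7 = 80.
χ² = (95−80)²/80 + (76−80)²/80 + (88−80)²/80 + (85−80)²/80 + (65−80)²/80 + (90−80)²/80 + (61−80)²/80
   = 2.813 + 0.200 + 0.800 + 0.313 + 2.813 + 1.250 + 4.513
Sum = 12.70

12.70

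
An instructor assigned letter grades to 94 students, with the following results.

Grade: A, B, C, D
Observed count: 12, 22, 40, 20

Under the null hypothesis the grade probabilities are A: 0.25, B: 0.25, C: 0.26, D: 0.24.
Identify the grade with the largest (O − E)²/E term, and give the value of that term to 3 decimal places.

Expected counts E_i = n·p_i: 94×0.25 = 23.5, 94×0.25 = 23.5, 94×0.26 = 24.44, 94×0.24 = 22.56.
χ² = (12−23.5)²/23.5 + (22−23.5)²/23.5 + (40−24.44)²/24.44 + (20−22.56)²/22.56
   = 5.6277 + 0.0957 + 9.9064 + 0.2905
The largest term is for C: 9.906.

C, 9.906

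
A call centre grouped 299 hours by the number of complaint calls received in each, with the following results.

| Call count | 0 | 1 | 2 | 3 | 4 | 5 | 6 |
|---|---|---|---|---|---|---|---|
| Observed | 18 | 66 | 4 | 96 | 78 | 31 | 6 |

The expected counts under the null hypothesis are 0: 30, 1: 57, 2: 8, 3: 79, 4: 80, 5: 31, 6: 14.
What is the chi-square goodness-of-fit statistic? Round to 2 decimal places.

16.50

χ² = (18−30)²/30 + (66−57)²/57 + (4−8)²/8 + (96−79)²/79 + (78−80)²/80 + (31−31)²/31 + (6−14)²/14
   = 4.800 + 1.421 + 2.000 + 3.658 + 0.050 + 0.000 + 4.571
Sum = 16.50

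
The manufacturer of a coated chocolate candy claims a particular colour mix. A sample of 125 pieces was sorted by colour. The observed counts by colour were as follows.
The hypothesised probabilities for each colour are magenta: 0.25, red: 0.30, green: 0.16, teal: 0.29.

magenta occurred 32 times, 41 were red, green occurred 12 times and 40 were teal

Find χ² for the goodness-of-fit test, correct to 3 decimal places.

Expected counts E_i = n·p_i: 125×0.25 = 31.25, 125×0.30 = 37.5, 125×0.16 = 20, 125×0.29 = 36.25.
χ² = (32−31.25)²/31.25 + (41−37.5)²/37.5 + (12−20)²/20 + (40−36.25)²/36.25
   = 0.0180 + 0.3267 + 3.2000 + 0.3879
Sum = 3.933

3.933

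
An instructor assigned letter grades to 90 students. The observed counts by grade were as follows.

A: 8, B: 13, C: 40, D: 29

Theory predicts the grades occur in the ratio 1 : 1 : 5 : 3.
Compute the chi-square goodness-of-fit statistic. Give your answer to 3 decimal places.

2.593

Ratio total = 10. Expected counts: 90×1/10 = 9, 90×1/10 = 9, 90×5/10 = 45, 90×3/10 = 27.
A: (8 − 9)²/9 = 1/9 = 0.1111
B: (13 − 9)²/9 = 16/9 = 1.7778
C: (40 − 45)²/45 = 25/45 = 0.5556
D: (29 − 27)²/27 = 4/27 = 0.1481
Sum = 2.593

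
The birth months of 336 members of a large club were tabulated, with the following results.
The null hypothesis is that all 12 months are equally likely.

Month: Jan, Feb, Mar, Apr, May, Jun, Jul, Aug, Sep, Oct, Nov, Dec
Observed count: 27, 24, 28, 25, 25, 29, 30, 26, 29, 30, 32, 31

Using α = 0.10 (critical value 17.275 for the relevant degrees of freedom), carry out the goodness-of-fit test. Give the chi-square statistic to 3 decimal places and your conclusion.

Under H₀ each category has probability 1/12, so each expected count is 336/12 = 28.
χ² = (27−28)²/28 + (24−28)²/28 + (28−28)²/28 + (25−28)²/28 + (25−28)²/28 + (29−28)²/28 + (30−28)²/28 + (26−28)²/28 + (29−28)²/28 + (30−28)²/28 + (32−28)²/28 + (31−28)²/28
   = 0.0357 + 0.5714 + 0.0000 + 0.3214 + 0.3214 + 0.0357 + 0.1429 + 0.1429 + 0.0357 + 0.1429 + 0.5714 + 0.3214
Sum = 2.643
df = 11. Since 2.643 < 17.275, we do not reject H₀.

2.643; do not reject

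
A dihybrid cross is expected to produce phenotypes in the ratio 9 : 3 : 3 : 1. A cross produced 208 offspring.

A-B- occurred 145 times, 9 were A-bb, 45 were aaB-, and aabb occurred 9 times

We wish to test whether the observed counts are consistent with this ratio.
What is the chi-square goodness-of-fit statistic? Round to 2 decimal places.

31.93

Ratio total = 16. Expected counts: 208×9/16 = 117, 208×3/16 = 39, 208×3/16 = 39, 208×1/16 = 13.
χ² = (145−117)²/117 + (9−39)²/39 + (45−39)²/39 + (9−13)²/13
   = 6.701 + 23.077 + 0.923 + 1.231
Sum = 31.93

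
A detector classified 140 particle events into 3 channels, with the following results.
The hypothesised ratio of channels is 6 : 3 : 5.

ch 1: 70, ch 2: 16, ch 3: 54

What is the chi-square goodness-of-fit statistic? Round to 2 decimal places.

Ratio total = 14. Expected counts: 140×6/14 = 60, 140×3/14 = 30, 140×5/14 = 50.
χ² = (70−60)²/60 + (16−30)²/30 + (54−50)²/50
   = 1.667 + 6.533 + 0.320
Sum = 8.52

8.52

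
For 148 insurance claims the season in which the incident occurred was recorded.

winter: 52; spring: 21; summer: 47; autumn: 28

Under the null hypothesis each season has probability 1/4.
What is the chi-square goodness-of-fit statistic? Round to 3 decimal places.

17.892

Under H₀ each category has probability 1/4, so each expected count is 148/4 = 37.
winter: (52 − 37)²/37 = 225/37 = 6.0811
spring: (21 − 37)²/37 = 256/37 = 6.9189
summer: (47 − 37)²/37 = 100/37 = 2.7027
autumn: (28 − 37)²/37 = 81/37 = 2.1892
Sum = 17.892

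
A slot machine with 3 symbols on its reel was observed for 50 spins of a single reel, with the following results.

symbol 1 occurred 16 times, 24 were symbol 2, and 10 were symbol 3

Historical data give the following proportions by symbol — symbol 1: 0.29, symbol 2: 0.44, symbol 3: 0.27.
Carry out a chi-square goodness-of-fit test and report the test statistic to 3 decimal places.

Expected counts E_i = n·p_i: 50×0.29 = 14.5, 50×0.44 = 22, 50×0.27 = 13.5.
symbol 1: (16 − 14.5)²/14.5 = 2.25/14.5 = 0.1552
symbol 2: (24 − 22)²/22 = 4/22 = 0.1818
symbol 3: (10 − 13.5)²/13.5 = 12.25/13.5 = 0.9074
Sum = 1.244

1.244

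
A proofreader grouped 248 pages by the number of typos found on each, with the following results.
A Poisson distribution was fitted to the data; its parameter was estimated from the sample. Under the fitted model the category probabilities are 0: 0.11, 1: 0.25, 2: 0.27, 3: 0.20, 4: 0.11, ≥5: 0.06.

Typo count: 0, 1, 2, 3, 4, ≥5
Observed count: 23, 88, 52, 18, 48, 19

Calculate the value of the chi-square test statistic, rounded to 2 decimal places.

51.93

Expected counts E_i = n·p_i: 248×0.11 = 27.28, 248×0.25 = 62, 248×0.27 = 66.96, 248×0.20 = 49.6, 248×0.11 = 27.28, 248×0.06 = 14.88.
0: (23 − 27.28)²/27.28 = 18.3184/27.28 = 0.671
1: (88 − 62)²/62 = 676/62 = 10.903
2: (52 − 66.96)²/66.96 = 223.8016/66.96 = 3.342
3: (18 − 49.6)²/49.6 = 998.56/49.6 = 20.132
4: (48 − 27.28)²/27.28 = 429.3184/27.28 = 15.737
≥5: (19 − 14.88)²/14.88 = 16.9744/14.88 = 1.141
Sum = 51.93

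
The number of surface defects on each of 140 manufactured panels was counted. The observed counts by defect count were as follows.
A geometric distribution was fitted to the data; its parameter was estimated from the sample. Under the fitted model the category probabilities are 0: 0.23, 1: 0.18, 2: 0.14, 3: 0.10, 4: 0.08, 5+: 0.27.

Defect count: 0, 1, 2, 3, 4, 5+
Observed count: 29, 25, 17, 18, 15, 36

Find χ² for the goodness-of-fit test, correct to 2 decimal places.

3.18

Expected counts E_i = n·p_i: 140×0.23 = 32.2, 140×0.18 = 25.2, 140×0.14 = 19.6, 140×0.10 = 14, 140×0.08 = 11.2, 140×0.27 = 37.8.
0: (29 − 32.2)²/32.2 = 10.24/32.2 = 0.318
1: (25 − 25.2)²/25.2 = 0.04/25.2 = 0.002
2: (17 − 19.6)²/19.6 = 6.76/19.6 = 0.345
3: (18 − 14)²/14 = 16/14 = 1.143
4: (15 − 11.2)²/11.2 = 14.44/11.2 = 1.289
5+: (36 − 37.8)²/37.8 = 3.24/37.8 = 0.086
Sum = 3.18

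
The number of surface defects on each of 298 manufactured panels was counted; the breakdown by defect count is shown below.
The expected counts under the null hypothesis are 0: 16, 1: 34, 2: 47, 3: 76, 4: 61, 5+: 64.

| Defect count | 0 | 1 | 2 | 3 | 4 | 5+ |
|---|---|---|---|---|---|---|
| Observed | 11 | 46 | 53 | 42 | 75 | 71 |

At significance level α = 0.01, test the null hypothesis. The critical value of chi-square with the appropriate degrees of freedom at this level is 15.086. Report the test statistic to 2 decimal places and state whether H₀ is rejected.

25.75; reject

χ² = (11−16)²/16 + (46−34)²/34 + (53−47)²/47 + (42−76)²/76 + (75−61)²/61 + (71−64)²/64
   = 1.563 + 4.235 + 0.766 + 15.211 + 3.213 + 0.766
Sum = 25.75
df = 5. Since 25.75 > 15.086, we reject H₀.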